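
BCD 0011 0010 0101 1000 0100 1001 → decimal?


Each 4-bit group → digit:
  0011 → 3
  0010 → 2
  0101 → 5
  1000 → 8
  0100 → 4
  1001 → 9
= 325849


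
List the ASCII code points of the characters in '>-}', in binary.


String: '>-}'  (3 characters)
Per-character ASCII lookup:
  '>': special character: '>' = 62 → 111110
  '-': special character: '-' = 45 → 101101
  '}': special character: '}' = 125 → 1111101
= 111110 101101 1111101


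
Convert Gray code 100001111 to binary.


Gray code: 100001111
MSB stays the same: 1
Each subsequent bit = prev_binary XOR current_gray:
  B[1] = 1 XOR 0 = 1
  B[2] = 1 XOR 0 = 1
  B[3] = 1 XOR 0 = 1
  B[4] = 1 XOR 0 = 1
  B[5] = 1 XOR 1 = 0
  B[6] = 0 XOR 1 = 1
  B[7] = 1 XOR 1 = 0
  B[8] = 0 XOR 1 = 1
= 111110101 (501 decimal)


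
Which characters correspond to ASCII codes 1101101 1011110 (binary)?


Codes (binary): 1101101 1011110
Per-code ASCII lookup:
  1101101 = 109  (range 97-122: lowercase, 109 - 97 = 12) → 'm'
  1011110 = 94  (special character) → '^'
= 'm^'


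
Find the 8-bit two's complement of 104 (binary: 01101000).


Original: 01101000
Step 1 - Invert all bits: 10010111
Step 2 - Add 1: 10010111 + 1
= 10011000 (represents -104)


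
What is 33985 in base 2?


Divide by 2 repeatedly:
33985 ÷ 2 = 16992 remainder 1
16992 ÷ 2 = 8496 remainder 0
8496 ÷ 2 = 4248 remainder 0
4248 ÷ 2 = 2124 remainder 0
2124 ÷ 2 = 1062 remainder 0
1062 ÷ 2 = 531 remainder 0
531 ÷ 2 = 265 remainder 1
265 ÷ 2 = 132 remainder 1
132 ÷ 2 = 66 remainder 0
66 ÷ 2 = 33 remainder 0
33 ÷ 2 = 16 remainder 1
16 ÷ 2 = 8 remainder 0
8 ÷ 2 = 4 remainder 0
4 ÷ 2 = 2 remainder 0
2 ÷ 2 = 1 remainder 0
1 ÷ 2 = 0 remainder 1
Reading remainders bottom-up:
= 1000010011000001


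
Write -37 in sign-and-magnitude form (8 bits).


Sign bit: 1 (negative)
Magnitude: 37 = 0100101
= 10100101


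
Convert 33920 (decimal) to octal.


Divide by 8 repeatedly:
33920 ÷ 8 = 4240 remainder 0
4240 ÷ 8 = 530 remainder 0
530 ÷ 8 = 66 remainder 2
66 ÷ 8 = 8 remainder 2
8 ÷ 8 = 1 remainder 0
1 ÷ 8 = 0 remainder 1
Reading remainders bottom-up:
= 0o102200


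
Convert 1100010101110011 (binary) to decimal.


Positional values:
Bit 0: 1 × 2^0 = 1
Bit 1: 1 × 2^1 = 2
Bit 4: 1 × 2^4 = 16
Bit 5: 1 × 2^5 = 32
Bit 6: 1 × 2^6 = 64
Bit 8: 1 × 2^8 = 256
Bit 10: 1 × 2^10 = 1024
Bit 14: 1 × 2^14 = 16384
Bit 15: 1 × 2^15 = 32768
Sum = 1 + 2 + 16 + 32 + 64 + 256 + 1024 + 16384 + 32768
= 50547


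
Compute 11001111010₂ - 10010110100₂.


Align and subtract column by column (LSB to MSB, borrowing when needed):
  11001111010
- 10010110100
  -----------
  col 0: (0 - 0 borrow-in) - 0 → 0 - 0 = 0, borrow out 0
  col 1: (1 - 0 borrow-in) - 0 → 1 - 0 = 1, borrow out 0
  col 2: (0 - 0 borrow-in) - 1 → borrow from next column: (0+2) - 1 = 1, borrow out 1
  col 3: (1 - 1 borrow-in) - 0 → 0 - 0 = 0, borrow out 0
  col 4: (1 - 0 borrow-in) - 1 → 1 - 1 = 0, borrow out 0
  col 5: (1 - 0 borrow-in) - 1 → 1 - 1 = 0, borrow out 0
  col 6: (1 - 0 borrow-in) - 0 → 1 - 0 = 1, borrow out 0
  col 7: (0 - 0 borrow-in) - 1 → borrow from next column: (0+2) - 1 = 1, borrow out 1
  col 8: (0 - 1 borrow-in) - 0 → borrow from next column: (-1+2) - 0 = 1, borrow out 1
  col 9: (1 - 1 borrow-in) - 0 → 0 - 0 = 0, borrow out 0
  col 10: (1 - 0 borrow-in) - 1 → 1 - 1 = 0, borrow out 0
Reading bits MSB→LSB: 00111000110
Strip leading zeros: 111000110
= 111000110


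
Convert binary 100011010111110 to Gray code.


Binary: 100011010111110
Gray code: G = B XOR (B >> 1)
B >> 1 = 010001101011111
100011010111110 XOR 010001101011111:
  1 XOR 0 = 1
  0 XOR 1 = 1
  0 XOR 0 = 0
  0 XOR 0 = 0
  1 XOR 0 = 1
  1 XOR 1 = 0
  0 XOR 1 = 1
  1 XOR 0 = 1
  0 XOR 1 = 1
  1 XOR 0 = 1
  1 XOR 1 = 0
  1 XOR 1 = 0
  1 XOR 1 = 0
  1 XOR 1 = 0
  0 XOR 1 = 1
= 110010111100001


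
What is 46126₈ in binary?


Each octal digit → 3 binary bits:
  4 = 100
  6 = 110
  1 = 001
  2 = 010
  6 = 110
Concatenate: 100 110 001 010 110
= 100110001010110


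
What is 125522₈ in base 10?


Positional values:
Position 0: 2 × 8^0 = 2
Position 1: 2 × 8^1 = 16
Position 2: 5 × 8^2 = 320
Position 3: 5 × 8^3 = 2560
Position 4: 2 × 8^4 = 8192
Position 5: 1 × 8^5 = 32768
Sum = 2 + 16 + 320 + 2560 + 8192 + 32768
= 43858


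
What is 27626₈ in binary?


Each octal digit → 3 binary bits:
  2 = 010
  7 = 111
  6 = 110
  2 = 010
  6 = 110
Concatenate: 010 111 110 010 110
= 010111110010110


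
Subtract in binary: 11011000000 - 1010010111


Align and subtract column by column (LSB to MSB, borrowing when needed):
  11011000000
- 01010010111
  -----------
  col 0: (0 - 0 borrow-in) - 1 → borrow from next column: (0+2) - 1 = 1, borrow out 1
  col 1: (0 - 1 borrow-in) - 1 → borrow from next column: (-1+2) - 1 = 0, borrow out 1
  col 2: (0 - 1 borrow-in) - 1 → borrow from next column: (-1+2) - 1 = 0, borrow out 1
  col 3: (0 - 1 borrow-in) - 0 → borrow from next column: (-1+2) - 0 = 1, borrow out 1
  col 4: (0 - 1 borrow-in) - 1 → borrow from next column: (-1+2) - 1 = 0, borrow out 1
  col 5: (0 - 1 borrow-in) - 0 → borrow from next column: (-1+2) - 0 = 1, borrow out 1
  col 6: (1 - 1 borrow-in) - 0 → 0 - 0 = 0, borrow out 0
  col 7: (1 - 0 borrow-in) - 1 → 1 - 1 = 0, borrow out 0
  col 8: (0 - 0 borrow-in) - 0 → 0 - 0 = 0, borrow out 0
  col 9: (1 - 0 borrow-in) - 1 → 1 - 1 = 0, borrow out 0
  col 10: (1 - 0 borrow-in) - 0 → 1 - 0 = 1, borrow out 0
Reading bits MSB→LSB: 10000101001
Strip leading zeros: 10000101001
= 10000101001


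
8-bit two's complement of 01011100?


Original: 01011100
Step 1 - Invert all bits: 10100011
Step 2 - Add 1: 10100011 + 1
= 10100100 (represents -92)


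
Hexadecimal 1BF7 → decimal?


Positional values:
Position 0: 7 × 16^0 = 7 × 1 = 7
Position 1: F × 16^1 = 15 × 16 = 240
Position 2: B × 16^2 = 11 × 256 = 2816
Position 3: 1 × 16^3 = 1 × 4096 = 4096
Sum = 7 + 240 + 2816 + 4096
= 7159


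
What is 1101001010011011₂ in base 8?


Group into 3-bit groups: 001101001010011011
  001 = 1
  101 = 5
  001 = 1
  010 = 2
  011 = 3
  011 = 3
= 0o151233


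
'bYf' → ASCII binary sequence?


String: 'bYf'  (3 characters)
Per-character ASCII lookup:
  'b': lowercase starts at 97: 'b' = 97 + 1 = 98 → 1100010
  'Y': uppercase starts at 65: 'Y' = 65 + 24 = 89 → 1011001
  'f': lowercase starts at 97: 'f' = 97 + 5 = 102 → 1100110
= 1100010 1011001 1100110


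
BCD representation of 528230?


Each digit → 4-bit binary:
  5 → 0101
  2 → 0010
  8 → 1000
  2 → 0010
  3 → 0011
  0 → 0000
= 0101 0010 1000 0010 0011 0000


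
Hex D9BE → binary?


Each hex digit → 4 binary bits:
  D = 1101
  9 = 1001
  B = 1011
  E = 1110
Concatenate: 1101 1001 1011 1110
= 1101100110111110


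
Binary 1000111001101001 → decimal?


Positional values:
Bit 0: 1 × 2^0 = 1
Bit 3: 1 × 2^3 = 8
Bit 5: 1 × 2^5 = 32
Bit 6: 1 × 2^6 = 64
Bit 9: 1 × 2^9 = 512
Bit 10: 1 × 2^10 = 1024
Bit 11: 1 × 2^11 = 2048
Bit 15: 1 × 2^15 = 32768
Sum = 1 + 8 + 32 + 64 + 512 + 1024 + 2048 + 32768
= 36457


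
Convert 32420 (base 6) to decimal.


Positional values (base 6):
  0 × 6^0 = 0 × 1 = 0
  2 × 6^1 = 2 × 6 = 12
  4 × 6^2 = 4 × 36 = 144
  2 × 6^3 = 2 × 216 = 432
  3 × 6^4 = 3 × 1296 = 3888
Sum = 0 + 12 + 144 + 432 + 3888
= 4476


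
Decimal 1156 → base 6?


Divide by 6 repeatedly:
1156 ÷ 6 = 192 remainder 4
192 ÷ 6 = 32 remainder 0
32 ÷ 6 = 5 remainder 2
5 ÷ 6 = 0 remainder 5
Reading remainders bottom-up:
= 5204


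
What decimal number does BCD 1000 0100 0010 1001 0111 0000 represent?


Each 4-bit group → digit:
  1000 → 8
  0100 → 4
  0010 → 2
  1001 → 9
  0111 → 7
  0000 → 0
= 842970


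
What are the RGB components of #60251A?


Hex: #60251A
R = 60₁₆ = 96
G = 25₁₆ = 37
B = 1A₁₆ = 26
= RGB(96, 37, 26)


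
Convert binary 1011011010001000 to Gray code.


Binary: 1011011010001000
Gray code: G = B XOR (B >> 1)
B >> 1 = 0101101101000100
1011011010001000 XOR 0101101101000100:
  1 XOR 0 = 1
  0 XOR 1 = 1
  1 XOR 0 = 1
  1 XOR 1 = 0
  0 XOR 1 = 1
  1 XOR 0 = 1
  1 XOR 1 = 0
  0 XOR 1 = 1
  1 XOR 0 = 1
  0 XOR 1 = 1
  0 XOR 0 = 0
  0 XOR 0 = 0
  1 XOR 0 = 1
  0 XOR 1 = 1
  0 XOR 0 = 0
  0 XOR 0 = 0
= 1110110111001100


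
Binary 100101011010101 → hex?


Group into 4-bit nibbles: 0100101011010101
  0100 = 4
  1010 = A
  1101 = D
  0101 = 5
= 0x4AD5


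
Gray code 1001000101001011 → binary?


Gray code: 1001000101001011
MSB stays the same: 1
Each subsequent bit = prev_binary XOR current_gray:
  B[1] = 1 XOR 0 = 1
  B[2] = 1 XOR 0 = 1
  B[3] = 1 XOR 1 = 0
  B[4] = 0 XOR 0 = 0
  B[5] = 0 XOR 0 = 0
  B[6] = 0 XOR 0 = 0
  B[7] = 0 XOR 1 = 1
  B[8] = 1 XOR 0 = 1
  B[9] = 1 XOR 1 = 0
  B[10] = 0 XOR 0 = 0
  B[11] = 0 XOR 0 = 0
  B[12] = 0 XOR 1 = 1
  B[13] = 1 XOR 0 = 1
  B[14] = 1 XOR 1 = 0
  B[15] = 0 XOR 1 = 1
= 1110000110001101 (57741 decimal)


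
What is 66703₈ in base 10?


Positional values:
Position 0: 3 × 8^0 = 3
Position 1: 0 × 8^1 = 0
Position 2: 7 × 8^2 = 448
Position 3: 6 × 8^3 = 3072
Position 4: 6 × 8^4 = 24576
Sum = 3 + 0 + 448 + 3072 + 24576
= 28099


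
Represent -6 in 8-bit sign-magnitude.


Sign bit: 1 (negative)
Magnitude: 6 = 0000110
= 10000110


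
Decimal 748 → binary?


Divide by 2 repeatedly:
748 ÷ 2 = 374 remainder 0
374 ÷ 2 = 187 remainder 0
187 ÷ 2 = 93 remainder 1
93 ÷ 2 = 46 remainder 1
46 ÷ 2 = 23 remainder 0
23 ÷ 2 = 11 remainder 1
11 ÷ 2 = 5 remainder 1
5 ÷ 2 = 2 remainder 1
2 ÷ 2 = 1 remainder 0
1 ÷ 2 = 0 remainder 1
Reading remainders bottom-up:
= 1011101100


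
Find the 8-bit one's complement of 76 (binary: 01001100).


Original: 01001100
Invert all bits:
  bit 0: 0 → 1
  bit 1: 1 → 0
  bit 2: 0 → 1
  bit 3: 0 → 1
  bit 4: 1 → 0
  bit 5: 1 → 0
  bit 6: 0 → 1
  bit 7: 0 → 1
= 10110011


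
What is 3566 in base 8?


Divide by 8 repeatedly:
3566 ÷ 8 = 445 remainder 6
445 ÷ 8 = 55 remainder 5
55 ÷ 8 = 6 remainder 7
6 ÷ 8 = 0 remainder 6
Reading remainders bottom-up:
= 0o6756


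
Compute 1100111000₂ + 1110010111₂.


Align and add column by column (LSB to MSB, carry propagating):
  01100111000
+ 01110010111
  -----------
  col 0: 0 + 1 + 0 (carry in) = 1 → bit 1, carry out 0
  col 1: 0 + 1 + 0 (carry in) = 1 → bit 1, carry out 0
  col 2: 0 + 1 + 0 (carry in) = 1 → bit 1, carry out 0
  col 3: 1 + 0 + 0 (carry in) = 1 → bit 1, carry out 0
  col 4: 1 + 1 + 0 (carry in) = 2 → bit 0, carry out 1
  col 5: 1 + 0 + 1 (carry in) = 2 → bit 0, carry out 1
  col 6: 0 + 0 + 1 (carry in) = 1 → bit 1, carry out 0
  col 7: 0 + 1 + 0 (carry in) = 1 → bit 1, carry out 0
  col 8: 1 + 1 + 0 (carry in) = 2 → bit 0, carry out 1
  col 9: 1 + 1 + 1 (carry in) = 3 → bit 1, carry out 1
  col 10: 0 + 0 + 1 (carry in) = 1 → bit 1, carry out 0
Reading bits MSB→LSB: 11011001111
Strip leading zeros: 11011001111
= 11011001111


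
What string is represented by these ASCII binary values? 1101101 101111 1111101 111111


Codes (binary): 1101101 101111 1111101 111111
Per-code ASCII lookup:
  1101101 = 109  (range 97-122: lowercase, 109 - 97 = 12) → 'm'
  101111 = 47  (special character) → '/'
  1111101 = 125  (special character) → '}'
  111111 = 63  (special character) → '?'
= 'm/}?'


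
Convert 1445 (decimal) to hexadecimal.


Divide by 16 repeatedly:
1445 ÷ 16 = 90 remainder 5 (5)
90 ÷ 16 = 5 remainder 10 (A)
5 ÷ 16 = 0 remainder 5 (5)
Reading remainders bottom-up:
= 0x5A5


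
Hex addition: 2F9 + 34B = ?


Align and add column by column (LSB to MSB, each column mod 16 with carry):
  02F9
+ 034B
  ----
  col 0: 9(9) + B(11) + 0 (carry in) = 20 → 4(4), carry out 1
  col 1: F(15) + 4(4) + 1 (carry in) = 20 → 4(4), carry out 1
  col 2: 2(2) + 3(3) + 1 (carry in) = 6 → 6(6), carry out 0
  col 3: 0(0) + 0(0) + 0 (carry in) = 0 → 0(0), carry out 0
Reading digits MSB→LSB: 0644
Strip leading zeros: 644
= 0x644


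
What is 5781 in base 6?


Divide by 6 repeatedly:
5781 ÷ 6 = 963 remainder 3
963 ÷ 6 = 160 remainder 3
160 ÷ 6 = 26 remainder 4
26 ÷ 6 = 4 remainder 2
4 ÷ 6 = 0 remainder 4
Reading remainders bottom-up:
= 42433


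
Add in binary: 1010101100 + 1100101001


Align and add column by column (LSB to MSB, carry propagating):
  01010101100
+ 01100101001
  -----------
  col 0: 0 + 1 + 0 (carry in) = 1 → bit 1, carry out 0
  col 1: 0 + 0 + 0 (carry in) = 0 → bit 0, carry out 0
  col 2: 1 + 0 + 0 (carry in) = 1 → bit 1, carry out 0
  col 3: 1 + 1 + 0 (carry in) = 2 → bit 0, carry out 1
  col 4: 0 + 0 + 1 (carry in) = 1 → bit 1, carry out 0
  col 5: 1 + 1 + 0 (carry in) = 2 → bit 0, carry out 1
  col 6: 0 + 0 + 1 (carry in) = 1 → bit 1, carry out 0
  col 7: 1 + 0 + 0 (carry in) = 1 → bit 1, carry out 0
  col 8: 0 + 1 + 0 (carry in) = 1 → bit 1, carry out 0
  col 9: 1 + 1 + 0 (carry in) = 2 → bit 0, carry out 1
  col 10: 0 + 0 + 1 (carry in) = 1 → bit 1, carry out 0
Reading bits MSB→LSB: 10111010101
Strip leading zeros: 10111010101
= 10111010101


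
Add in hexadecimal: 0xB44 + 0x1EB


Align and add column by column (LSB to MSB, each column mod 16 with carry):
  0B44
+ 01EB
  ----
  col 0: 4(4) + B(11) + 0 (carry in) = 15 → F(15), carry out 0
  col 1: 4(4) + E(14) + 0 (carry in) = 18 → 2(2), carry out 1
  col 2: B(11) + 1(1) + 1 (carry in) = 13 → D(13), carry out 0
  col 3: 0(0) + 0(0) + 0 (carry in) = 0 → 0(0), carry out 0
Reading digits MSB→LSB: 0D2F
Strip leading zeros: D2F
= 0xD2F


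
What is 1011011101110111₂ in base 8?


Group into 3-bit groups: 001011011101110111
  001 = 1
  011 = 3
  011 = 3
  101 = 5
  110 = 6
  111 = 7
= 0o133567


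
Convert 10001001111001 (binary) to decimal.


Positional values:
Bit 0: 1 × 2^0 = 1
Bit 3: 1 × 2^3 = 8
Bit 4: 1 × 2^4 = 16
Bit 5: 1 × 2^5 = 32
Bit 6: 1 × 2^6 = 64
Bit 9: 1 × 2^9 = 512
Bit 13: 1 × 2^13 = 8192
Sum = 1 + 8 + 16 + 32 + 64 + 512 + 8192
= 8825


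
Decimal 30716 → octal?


Divide by 8 repeatedly:
30716 ÷ 8 = 3839 remainder 4
3839 ÷ 8 = 479 remainder 7
479 ÷ 8 = 59 remainder 7
59 ÷ 8 = 7 remainder 3
7 ÷ 8 = 0 remainder 7
Reading remainders bottom-up:
= 0o73774


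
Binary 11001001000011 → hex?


Group into 4-bit nibbles: 0011001001000011
  0011 = 3
  0010 = 2
  0100 = 4
  0011 = 3
= 0x3243


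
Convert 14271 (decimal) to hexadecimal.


Divide by 16 repeatedly:
14271 ÷ 16 = 891 remainder 15 (F)
891 ÷ 16 = 55 remainder 11 (B)
55 ÷ 16 = 3 remainder 7 (7)
3 ÷ 16 = 0 remainder 3 (3)
Reading remainders bottom-up:
= 0x37BF


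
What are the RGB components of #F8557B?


Hex: #F8557B
R = F8₁₆ = 248
G = 55₁₆ = 85
B = 7B₁₆ = 123
= RGB(248, 85, 123)


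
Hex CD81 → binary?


Each hex digit → 4 binary bits:
  C = 1100
  D = 1101
  8 = 1000
  1 = 0001
Concatenate: 1100 1101 1000 0001
= 1100110110000001


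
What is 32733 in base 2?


Divide by 2 repeatedly:
32733 ÷ 2 = 16366 remainder 1
16366 ÷ 2 = 8183 remainder 0
8183 ÷ 2 = 4091 remainder 1
4091 ÷ 2 = 2045 remainder 1
2045 ÷ 2 = 1022 remainder 1
1022 ÷ 2 = 511 remainder 0
511 ÷ 2 = 255 remainder 1
255 ÷ 2 = 127 remainder 1
127 ÷ 2 = 63 remainder 1
63 ÷ 2 = 31 remainder 1
31 ÷ 2 = 15 remainder 1
15 ÷ 2 = 7 remainder 1
7 ÷ 2 = 3 remainder 1
3 ÷ 2 = 1 remainder 1
1 ÷ 2 = 0 remainder 1
Reading remainders bottom-up:
= 111111111011101


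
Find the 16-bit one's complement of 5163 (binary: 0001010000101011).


Original: 0001010000101011
Invert all bits:
  bit 0: 0 → 1
  bit 1: 0 → 1
  bit 2: 0 → 1
  bit 3: 1 → 0
  bit 4: 0 → 1
  bit 5: 1 → 0
  bit 6: 0 → 1
  bit 7: 0 → 1
  bit 8: 0 → 1
  bit 9: 0 → 1
  bit 10: 1 → 0
  bit 11: 0 → 1
  bit 12: 1 → 0
  bit 13: 0 → 1
  bit 14: 1 → 0
  bit 15: 1 → 0
= 1110101111010100


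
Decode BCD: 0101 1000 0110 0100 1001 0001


Each 4-bit group → digit:
  0101 → 5
  1000 → 8
  0110 → 6
  0100 → 4
  1001 → 9
  0001 → 1
= 586491


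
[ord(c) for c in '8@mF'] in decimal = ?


String: '8@mF'  (4 characters)
Per-character ASCII lookup:
  '8': digits start at 48: '8' = 48 + 8 = 56
  '@': special character: '@' = 64
  'm': lowercase starts at 97: 'm' = 97 + 12 = 109
  'F': uppercase starts at 65: 'F' = 65 + 5 = 70
= 56 64 109 70


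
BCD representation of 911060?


Each digit → 4-bit binary:
  9 → 1001
  1 → 0001
  1 → 0001
  0 → 0000
  6 → 0110
  0 → 0000
= 1001 0001 0001 0000 0110 0000


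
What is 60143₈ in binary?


Each octal digit → 3 binary bits:
  6 = 110
  0 = 000
  1 = 001
  4 = 100
  3 = 011
Concatenate: 110 000 001 100 011
= 110000001100011


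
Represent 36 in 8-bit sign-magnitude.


Sign bit: 0 (positive)
Magnitude: 36 = 0100100
= 00100100


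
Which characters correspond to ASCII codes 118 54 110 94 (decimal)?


Codes (decimal): 118 54 110 94
Per-code ASCII lookup:
  118  (range 97-122: lowercase, 118 - 97 = 21) → 'v'
  54  (range 48-57: digits, 54 - 48 = 6) → '6'
  110  (range 97-122: lowercase, 110 - 97 = 13) → 'n'
  94  (special character) → '^'
= 'v6n^'


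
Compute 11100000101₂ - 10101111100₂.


Align and subtract column by column (LSB to MSB, borrowing when needed):
  11100000101
- 10101111100
  -----------
  col 0: (1 - 0 borrow-in) - 0 → 1 - 0 = 1, borrow out 0
  col 1: (0 - 0 borrow-in) - 0 → 0 - 0 = 0, borrow out 0
  col 2: (1 - 0 borrow-in) - 1 → 1 - 1 = 0, borrow out 0
  col 3: (0 - 0 borrow-in) - 1 → borrow from next column: (0+2) - 1 = 1, borrow out 1
  col 4: (0 - 1 borrow-in) - 1 → borrow from next column: (-1+2) - 1 = 0, borrow out 1
  col 5: (0 - 1 borrow-in) - 1 → borrow from next column: (-1+2) - 1 = 0, borrow out 1
  col 6: (0 - 1 borrow-in) - 1 → borrow from next column: (-1+2) - 1 = 0, borrow out 1
  col 7: (0 - 1 borrow-in) - 0 → borrow from next column: (-1+2) - 0 = 1, borrow out 1
  col 8: (1 - 1 borrow-in) - 1 → borrow from next column: (0+2) - 1 = 1, borrow out 1
  col 9: (1 - 1 borrow-in) - 0 → 0 - 0 = 0, borrow out 0
  col 10: (1 - 0 borrow-in) - 1 → 1 - 1 = 0, borrow out 0
Reading bits MSB→LSB: 00110001001
Strip leading zeros: 110001001
= 110001001


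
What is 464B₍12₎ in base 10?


Positional values (base 12):
  B × 12^0 = 11 × 1 = 11
  4 × 12^1 = 4 × 12 = 48
  6 × 12^2 = 6 × 144 = 864
  4 × 12^3 = 4 × 1728 = 6912
Sum = 11 + 48 + 864 + 6912
= 7835


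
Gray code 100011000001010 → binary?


Gray code: 100011000001010
MSB stays the same: 1
Each subsequent bit = prev_binary XOR current_gray:
  B[1] = 1 XOR 0 = 1
  B[2] = 1 XOR 0 = 1
  B[3] = 1 XOR 0 = 1
  B[4] = 1 XOR 1 = 0
  B[5] = 0 XOR 1 = 1
  B[6] = 1 XOR 0 = 1
  B[7] = 1 XOR 0 = 1
  B[8] = 1 XOR 0 = 1
  B[9] = 1 XOR 0 = 1
  B[10] = 1 XOR 0 = 1
  B[11] = 1 XOR 1 = 0
  B[12] = 0 XOR 0 = 0
  B[13] = 0 XOR 1 = 1
  B[14] = 1 XOR 0 = 1
= 111101111110011 (31731 decimal)


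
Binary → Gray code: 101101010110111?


Binary: 101101010110111
Gray code: G = B XOR (B >> 1)
B >> 1 = 010110101011011
101101010110111 XOR 010110101011011:
  1 XOR 0 = 1
  0 XOR 1 = 1
  1 XOR 0 = 1
  1 XOR 1 = 0
  0 XOR 1 = 1
  1 XOR 0 = 1
  0 XOR 1 = 1
  1 XOR 0 = 1
  0 XOR 1 = 1
  1 XOR 0 = 1
  1 XOR 1 = 0
  0 XOR 1 = 1
  1 XOR 0 = 1
  1 XOR 1 = 0
  1 XOR 1 = 0
= 111011111101100


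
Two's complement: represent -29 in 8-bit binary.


Original: 00011101
Step 1 - Invert all bits: 11100010
Step 2 - Add 1: 11100010 + 1
= 11100011 (represents -29)


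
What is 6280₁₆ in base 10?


Positional values:
Position 0: 0 × 16^0 = 0 × 1 = 0
Position 1: 8 × 16^1 = 8 × 16 = 128
Position 2: 2 × 16^2 = 2 × 256 = 512
Position 3: 6 × 16^3 = 6 × 4096 = 24576
Sum = 0 + 128 + 512 + 24576
= 25216


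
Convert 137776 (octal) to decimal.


Positional values:
Position 0: 6 × 8^0 = 6
Position 1: 7 × 8^1 = 56
Position 2: 7 × 8^2 = 448
Position 3: 7 × 8^3 = 3584
Position 4: 3 × 8^4 = 12288
Position 5: 1 × 8^5 = 32768
Sum = 6 + 56 + 448 + 3584 + 12288 + 32768
= 49150


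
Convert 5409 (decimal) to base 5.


Divide by 5 repeatedly:
5409 ÷ 5 = 1081 remainder 4
1081 ÷ 5 = 216 remainder 1
216 ÷ 5 = 43 remainder 1
43 ÷ 5 = 8 remainder 3
8 ÷ 5 = 1 remainder 3
1 ÷ 5 = 0 remainder 1
Reading remainders bottom-up:
= 133114


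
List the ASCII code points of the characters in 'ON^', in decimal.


String: 'ON^'  (3 characters)
Per-character ASCII lookup:
  'O': uppercase starts at 65: 'O' = 65 + 14 = 79
  'N': uppercase starts at 65: 'N' = 65 + 13 = 78
  '^': special character: '^' = 94
= 79 78 94


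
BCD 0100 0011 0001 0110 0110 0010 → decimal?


Each 4-bit group → digit:
  0100 → 4
  0011 → 3
  0001 → 1
  0110 → 6
  0110 → 6
  0010 → 2
= 431662


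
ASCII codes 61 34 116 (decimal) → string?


Codes (decimal): 61 34 116
Per-code ASCII lookup:
  61  (special character) → '='
  34  (special character) → '"'
  116  (range 97-122: lowercase, 116 - 97 = 19) → 't'
= '="t'


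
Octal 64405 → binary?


Each octal digit → 3 binary bits:
  6 = 110
  4 = 100
  4 = 100
  0 = 000
  5 = 101
Concatenate: 110 100 100 000 101
= 110100100000101


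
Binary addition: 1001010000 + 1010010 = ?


Align and add column by column (LSB to MSB, carry propagating):
  01001010000
+ 00001010010
  -----------
  col 0: 0 + 0 + 0 (carry in) = 0 → bit 0, carry out 0
  col 1: 0 + 1 + 0 (carry in) = 1 → bit 1, carry out 0
  col 2: 0 + 0 + 0 (carry in) = 0 → bit 0, carry out 0
  col 3: 0 + 0 + 0 (carry in) = 0 → bit 0, carry out 0
  col 4: 1 + 1 + 0 (carry in) = 2 → bit 0, carry out 1
  col 5: 0 + 0 + 1 (carry in) = 1 → bit 1, carry out 0
  col 6: 1 + 1 + 0 (carry in) = 2 → bit 0, carry out 1
  col 7: 0 + 0 + 1 (carry in) = 1 → bit 1, carry out 0
  col 8: 0 + 0 + 0 (carry in) = 0 → bit 0, carry out 0
  col 9: 1 + 0 + 0 (carry in) = 1 → bit 1, carry out 0
  col 10: 0 + 0 + 0 (carry in) = 0 → bit 0, carry out 0
Reading bits MSB→LSB: 01010100010
Strip leading zeros: 1010100010
= 1010100010


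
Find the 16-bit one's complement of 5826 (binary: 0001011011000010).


Original: 0001011011000010
Invert all bits:
  bit 0: 0 → 1
  bit 1: 0 → 1
  bit 2: 0 → 1
  bit 3: 1 → 0
  bit 4: 0 → 1
  bit 5: 1 → 0
  bit 6: 1 → 0
  bit 7: 0 → 1
  bit 8: 1 → 0
  bit 9: 1 → 0
  bit 10: 0 → 1
  bit 11: 0 → 1
  bit 12: 0 → 1
  bit 13: 0 → 1
  bit 14: 1 → 0
  bit 15: 0 → 1
= 1110100100111101


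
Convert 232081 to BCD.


Each digit → 4-bit binary:
  2 → 0010
  3 → 0011
  2 → 0010
  0 → 0000
  8 → 1000
  1 → 0001
= 0010 0011 0010 0000 1000 0001


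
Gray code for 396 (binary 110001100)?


Binary: 110001100
Gray code: G = B XOR (B >> 1)
B >> 1 = 011000110
110001100 XOR 011000110:
  1 XOR 0 = 1
  1 XOR 1 = 0
  0 XOR 1 = 1
  0 XOR 0 = 0
  0 XOR 0 = 0
  1 XOR 0 = 1
  1 XOR 1 = 0
  0 XOR 1 = 1
  0 XOR 0 = 0
= 101001010


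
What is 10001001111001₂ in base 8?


Group into 3-bit groups: 010001001111001
  010 = 2
  001 = 1
  001 = 1
  111 = 7
  001 = 1
= 0o21171


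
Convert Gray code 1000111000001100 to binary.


Gray code: 1000111000001100
MSB stays the same: 1
Each subsequent bit = prev_binary XOR current_gray:
  B[1] = 1 XOR 0 = 1
  B[2] = 1 XOR 0 = 1
  B[3] = 1 XOR 0 = 1
  B[4] = 1 XOR 1 = 0
  B[5] = 0 XOR 1 = 1
  B[6] = 1 XOR 1 = 0
  B[7] = 0 XOR 0 = 0
  B[8] = 0 XOR 0 = 0
  B[9] = 0 XOR 0 = 0
  B[10] = 0 XOR 0 = 0
  B[11] = 0 XOR 0 = 0
  B[12] = 0 XOR 1 = 1
  B[13] = 1 XOR 1 = 0
  B[14] = 0 XOR 0 = 0
  B[15] = 0 XOR 0 = 0
= 1111010000001000 (62472 decimal)


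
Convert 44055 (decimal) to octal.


Divide by 8 repeatedly:
44055 ÷ 8 = 5506 remainder 7
5506 ÷ 8 = 688 remainder 2
688 ÷ 8 = 86 remainder 0
86 ÷ 8 = 10 remainder 6
10 ÷ 8 = 1 remainder 2
1 ÷ 8 = 0 remainder 1
Reading remainders bottom-up:
= 0o126027


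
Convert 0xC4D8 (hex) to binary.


Each hex digit → 4 binary bits:
  C = 1100
  4 = 0100
  D = 1101
  8 = 1000
Concatenate: 1100 0100 1101 1000
= 1100010011011000


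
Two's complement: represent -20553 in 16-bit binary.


Original: 0101000001001001
Step 1 - Invert all bits: 1010111110110110
Step 2 - Add 1: 1010111110110110 + 1
= 1010111110110111 (represents -20553)


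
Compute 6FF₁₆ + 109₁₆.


Align and add column by column (LSB to MSB, each column mod 16 with carry):
  06FF
+ 0109
  ----
  col 0: F(15) + 9(9) + 0 (carry in) = 24 → 8(8), carry out 1
  col 1: F(15) + 0(0) + 1 (carry in) = 16 → 0(0), carry out 1
  col 2: 6(6) + 1(1) + 1 (carry in) = 8 → 8(8), carry out 0
  col 3: 0(0) + 0(0) + 0 (carry in) = 0 → 0(0), carry out 0
Reading digits MSB→LSB: 0808
Strip leading zeros: 808
= 0x808


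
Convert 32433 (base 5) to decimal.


Positional values (base 5):
  3 × 5^0 = 3 × 1 = 3
  3 × 5^1 = 3 × 5 = 15
  4 × 5^2 = 4 × 25 = 100
  2 × 5^3 = 2 × 125 = 250
  3 × 5^4 = 3 × 625 = 1875
Sum = 3 + 15 + 100 + 250 + 1875
= 2243


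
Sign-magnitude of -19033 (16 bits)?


Sign bit: 1 (negative)
Magnitude: 19033 = 100101001011001
= 1100101001011001


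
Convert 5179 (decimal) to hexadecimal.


Divide by 16 repeatedly:
5179 ÷ 16 = 323 remainder 11 (B)
323 ÷ 16 = 20 remainder 3 (3)
20 ÷ 16 = 1 remainder 4 (4)
1 ÷ 16 = 0 remainder 1 (1)
Reading remainders bottom-up:
= 0x143B


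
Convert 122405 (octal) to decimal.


Positional values:
Position 0: 5 × 8^0 = 5
Position 1: 0 × 8^1 = 0
Position 2: 4 × 8^2 = 256
Position 3: 2 × 8^3 = 1024
Position 4: 2 × 8^4 = 8192
Position 5: 1 × 8^5 = 32768
Sum = 5 + 0 + 256 + 1024 + 8192 + 32768
= 42245


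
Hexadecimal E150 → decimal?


Positional values:
Position 0: 0 × 16^0 = 0 × 1 = 0
Position 1: 5 × 16^1 = 5 × 16 = 80
Position 2: 1 × 16^2 = 1 × 256 = 256
Position 3: E × 16^3 = 14 × 4096 = 57344
Sum = 0 + 80 + 256 + 57344
= 57680


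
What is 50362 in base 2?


Divide by 2 repeatedly:
50362 ÷ 2 = 25181 remainder 0
25181 ÷ 2 = 12590 remainder 1
12590 ÷ 2 = 6295 remainder 0
6295 ÷ 2 = 3147 remainder 1
3147 ÷ 2 = 1573 remainder 1
1573 ÷ 2 = 786 remainder 1
786 ÷ 2 = 393 remainder 0
393 ÷ 2 = 196 remainder 1
196 ÷ 2 = 98 remainder 0
98 ÷ 2 = 49 remainder 0
49 ÷ 2 = 24 remainder 1
24 ÷ 2 = 12 remainder 0
12 ÷ 2 = 6 remainder 0
6 ÷ 2 = 3 remainder 0
3 ÷ 2 = 1 remainder 1
1 ÷ 2 = 0 remainder 1
Reading remainders bottom-up:
= 1100010010111010


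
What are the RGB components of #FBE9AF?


Hex: #FBE9AF
R = FB₁₆ = 251
G = E9₁₆ = 233
B = AF₁₆ = 175
= RGB(251, 233, 175)


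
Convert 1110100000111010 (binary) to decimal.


Positional values:
Bit 1: 1 × 2^1 = 2
Bit 3: 1 × 2^3 = 8
Bit 4: 1 × 2^4 = 16
Bit 5: 1 × 2^5 = 32
Bit 11: 1 × 2^11 = 2048
Bit 13: 1 × 2^13 = 8192
Bit 14: 1 × 2^14 = 16384
Bit 15: 1 × 2^15 = 32768
Sum = 2 + 8 + 16 + 32 + 2048 + 8192 + 16384 + 32768
= 59450


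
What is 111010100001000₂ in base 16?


Group into 4-bit nibbles: 0111010100001000
  0111 = 7
  0101 = 5
  0000 = 0
  1000 = 8
= 0x7508


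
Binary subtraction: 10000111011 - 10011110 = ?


Align and subtract column by column (LSB to MSB, borrowing when needed):
  10000111011
- 00010011110
  -----------
  col 0: (1 - 0 borrow-in) - 0 → 1 - 0 = 1, borrow out 0
  col 1: (1 - 0 borrow-in) - 1 → 1 - 1 = 0, borrow out 0
  col 2: (0 - 0 borrow-in) - 1 → borrow from next column: (0+2) - 1 = 1, borrow out 1
  col 3: (1 - 1 borrow-in) - 1 → borrow from next column: (0+2) - 1 = 1, borrow out 1
  col 4: (1 - 1 borrow-in) - 1 → borrow from next column: (0+2) - 1 = 1, borrow out 1
  col 5: (1 - 1 borrow-in) - 0 → 0 - 0 = 0, borrow out 0
  col 6: (0 - 0 borrow-in) - 0 → 0 - 0 = 0, borrow out 0
  col 7: (0 - 0 borrow-in) - 1 → borrow from next column: (0+2) - 1 = 1, borrow out 1
  col 8: (0 - 1 borrow-in) - 0 → borrow from next column: (-1+2) - 0 = 1, borrow out 1
  col 9: (0 - 1 borrow-in) - 0 → borrow from next column: (-1+2) - 0 = 1, borrow out 1
  col 10: (1 - 1 borrow-in) - 0 → 0 - 0 = 0, borrow out 0
Reading bits MSB→LSB: 01110011101
Strip leading zeros: 1110011101
= 1110011101


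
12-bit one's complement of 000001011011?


Original: 000001011011
Invert all bits:
  bit 0: 0 → 1
  bit 1: 0 → 1
  bit 2: 0 → 1
  bit 3: 0 → 1
  bit 4: 0 → 1
  bit 5: 1 → 0
  bit 6: 0 → 1
  bit 7: 1 → 0
  bit 8: 1 → 0
  bit 9: 0 → 1
  bit 10: 1 → 0
  bit 11: 1 → 0
= 111110100100


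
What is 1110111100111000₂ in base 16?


Group into 4-bit nibbles: 1110111100111000
  1110 = E
  1111 = F
  0011 = 3
  1000 = 8
= 0xEF38


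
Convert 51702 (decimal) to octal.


Divide by 8 repeatedly:
51702 ÷ 8 = 6462 remainder 6
6462 ÷ 8 = 807 remainder 6
807 ÷ 8 = 100 remainder 7
100 ÷ 8 = 12 remainder 4
12 ÷ 8 = 1 remainder 4
1 ÷ 8 = 0 remainder 1
Reading remainders bottom-up:
= 0o144766


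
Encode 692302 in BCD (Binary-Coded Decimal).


Each digit → 4-bit binary:
  6 → 0110
  9 → 1001
  2 → 0010
  3 → 0011
  0 → 0000
  2 → 0010
= 0110 1001 0010 0011 0000 0010


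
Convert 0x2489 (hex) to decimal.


Positional values:
Position 0: 9 × 16^0 = 9 × 1 = 9
Position 1: 8 × 16^1 = 8 × 16 = 128
Position 2: 4 × 16^2 = 4 × 256 = 1024
Position 3: 2 × 16^3 = 2 × 4096 = 8192
Sum = 9 + 128 + 1024 + 8192
= 9353


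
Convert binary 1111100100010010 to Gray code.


Binary: 1111100100010010
Gray code: G = B XOR (B >> 1)
B >> 1 = 0111110010001001
1111100100010010 XOR 0111110010001001:
  1 XOR 0 = 1
  1 XOR 1 = 0
  1 XOR 1 = 0
  1 XOR 1 = 0
  1 XOR 1 = 0
  0 XOR 1 = 1
  0 XOR 0 = 0
  1 XOR 0 = 1
  0 XOR 1 = 1
  0 XOR 0 = 0
  0 XOR 0 = 0
  1 XOR 0 = 1
  0 XOR 1 = 1
  0 XOR 0 = 0
  1 XOR 0 = 1
  0 XOR 1 = 1
= 1000010110011011


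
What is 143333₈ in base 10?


Positional values:
Position 0: 3 × 8^0 = 3
Position 1: 3 × 8^1 = 24
Position 2: 3 × 8^2 = 192
Position 3: 3 × 8^3 = 1536
Position 4: 4 × 8^4 = 16384
Position 5: 1 × 8^5 = 32768
Sum = 3 + 24 + 192 + 1536 + 16384 + 32768
= 50907


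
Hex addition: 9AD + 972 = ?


Align and add column by column (LSB to MSB, each column mod 16 with carry):
  09AD
+ 0972
  ----
  col 0: D(13) + 2(2) + 0 (carry in) = 15 → F(15), carry out 0
  col 1: A(10) + 7(7) + 0 (carry in) = 17 → 1(1), carry out 1
  col 2: 9(9) + 9(9) + 1 (carry in) = 19 → 3(3), carry out 1
  col 3: 0(0) + 0(0) + 1 (carry in) = 1 → 1(1), carry out 0
Reading digits MSB→LSB: 131F
Strip leading zeros: 131F
= 0x131F


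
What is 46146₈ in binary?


Each octal digit → 3 binary bits:
  4 = 100
  6 = 110
  1 = 001
  4 = 100
  6 = 110
Concatenate: 100 110 001 100 110
= 100110001100110


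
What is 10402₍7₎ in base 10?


Positional values (base 7):
  2 × 7^0 = 2 × 1 = 2
  0 × 7^1 = 0 × 7 = 0
  4 × 7^2 = 4 × 49 = 196
  0 × 7^3 = 0 × 343 = 0
  1 × 7^4 = 1 × 2401 = 2401
Sum = 2 + 0 + 196 + 0 + 2401
= 2599


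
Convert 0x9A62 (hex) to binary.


Each hex digit → 4 binary bits:
  9 = 1001
  A = 1010
  6 = 0110
  2 = 0010
Concatenate: 1001 1010 0110 0010
= 1001101001100010


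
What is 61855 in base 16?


Divide by 16 repeatedly:
61855 ÷ 16 = 3865 remainder 15 (F)
3865 ÷ 16 = 241 remainder 9 (9)
241 ÷ 16 = 15 remainder 1 (1)
15 ÷ 16 = 0 remainder 15 (F)
Reading remainders bottom-up:
= 0xF19F


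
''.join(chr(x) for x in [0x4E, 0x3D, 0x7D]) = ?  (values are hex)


Codes (hex): 0x4E 0x3D 0x7D
Per-code ASCII lookup:
  0x4E = 78  (range 65-90: uppercase, 78 - 65 = 13) → 'N'
  0x3D = 61  (special character) → '='
  0x7D = 125  (special character) → '}'
= 'N=}'


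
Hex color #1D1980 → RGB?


Hex: #1D1980
R = 1D₁₆ = 29
G = 19₁₆ = 25
B = 80₁₆ = 128
= RGB(29, 25, 128)


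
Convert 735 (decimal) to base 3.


Divide by 3 repeatedly:
735 ÷ 3 = 245 remainder 0
245 ÷ 3 = 81 remainder 2
81 ÷ 3 = 27 remainder 0
27 ÷ 3 = 9 remainder 0
9 ÷ 3 = 3 remainder 0
3 ÷ 3 = 1 remainder 0
1 ÷ 3 = 0 remainder 1
Reading remainders bottom-up:
= 1000020


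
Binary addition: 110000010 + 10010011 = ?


Align and add column by column (LSB to MSB, carry propagating):
  0110000010
+ 0010010011
  ----------
  col 0: 0 + 1 + 0 (carry in) = 1 → bit 1, carry out 0
  col 1: 1 + 1 + 0 (carry in) = 2 → bit 0, carry out 1
  col 2: 0 + 0 + 1 (carry in) = 1 → bit 1, carry out 0
  col 3: 0 + 0 + 0 (carry in) = 0 → bit 0, carry out 0
  col 4: 0 + 1 + 0 (carry in) = 1 → bit 1, carry out 0
  col 5: 0 + 0 + 0 (carry in) = 0 → bit 0, carry out 0
  col 6: 0 + 0 + 0 (carry in) = 0 → bit 0, carry out 0
  col 7: 1 + 1 + 0 (carry in) = 2 → bit 0, carry out 1
  col 8: 1 + 0 + 1 (carry in) = 2 → bit 0, carry out 1
  col 9: 0 + 0 + 1 (carry in) = 1 → bit 1, carry out 0
Reading bits MSB→LSB: 1000010101
Strip leading zeros: 1000010101
= 1000010101


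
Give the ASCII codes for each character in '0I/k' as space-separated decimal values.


String: '0I/k'  (4 characters)
Per-character ASCII lookup:
  '0': digits start at 48: '0' = 48 + 0 = 48
  'I': uppercase starts at 65: 'I' = 65 + 8 = 73
  '/': special character: '/' = 47
  'k': lowercase starts at 97: 'k' = 97 + 10 = 107
= 48 73 47 107


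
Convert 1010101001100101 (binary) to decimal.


Positional values:
Bit 0: 1 × 2^0 = 1
Bit 2: 1 × 2^2 = 4
Bit 5: 1 × 2^5 = 32
Bit 6: 1 × 2^6 = 64
Bit 9: 1 × 2^9 = 512
Bit 11: 1 × 2^11 = 2048
Bit 13: 1 × 2^13 = 8192
Bit 15: 1 × 2^15 = 32768
Sum = 1 + 4 + 32 + 64 + 512 + 2048 + 8192 + 32768
= 43621


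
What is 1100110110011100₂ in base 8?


Group into 3-bit groups: 001100110110011100
  001 = 1
  100 = 4
  110 = 6
  110 = 6
  011 = 3
  100 = 4
= 0o146634


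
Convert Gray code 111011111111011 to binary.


Gray code: 111011111111011
MSB stays the same: 1
Each subsequent bit = prev_binary XOR current_gray:
  B[1] = 1 XOR 1 = 0
  B[2] = 0 XOR 1 = 1
  B[3] = 1 XOR 0 = 1
  B[4] = 1 XOR 1 = 0
  B[5] = 0 XOR 1 = 1
  B[6] = 1 XOR 1 = 0
  B[7] = 0 XOR 1 = 1
  B[8] = 1 XOR 1 = 0
  B[9] = 0 XOR 1 = 1
  B[10] = 1 XOR 1 = 0
  B[11] = 0 XOR 1 = 1
  B[12] = 1 XOR 0 = 1
  B[13] = 1 XOR 1 = 0
  B[14] = 0 XOR 1 = 1
= 101101010101101 (23213 decimal)


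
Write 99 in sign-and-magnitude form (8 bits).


Sign bit: 0 (positive)
Magnitude: 99 = 1100011
= 01100011


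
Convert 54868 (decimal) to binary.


Divide by 2 repeatedly:
54868 ÷ 2 = 27434 remainder 0
27434 ÷ 2 = 13717 remainder 0
13717 ÷ 2 = 6858 remainder 1
6858 ÷ 2 = 3429 remainder 0
3429 ÷ 2 = 1714 remainder 1
1714 ÷ 2 = 857 remainder 0
857 ÷ 2 = 428 remainder 1
428 ÷ 2 = 214 remainder 0
214 ÷ 2 = 107 remainder 0
107 ÷ 2 = 53 remainder 1
53 ÷ 2 = 26 remainder 1
26 ÷ 2 = 13 remainder 0
13 ÷ 2 = 6 remainder 1
6 ÷ 2 = 3 remainder 0
3 ÷ 2 = 1 remainder 1
1 ÷ 2 = 0 remainder 1
Reading remainders bottom-up:
= 1101011001010100


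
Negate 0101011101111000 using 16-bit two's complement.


Original: 0101011101111000
Step 1 - Invert all bits: 1010100010000111
Step 2 - Add 1: 1010100010000111 + 1
= 1010100010001000 (represents -22392)


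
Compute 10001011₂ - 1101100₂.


Align and subtract column by column (LSB to MSB, borrowing when needed):
  10001011
- 01101100
  --------
  col 0: (1 - 0 borrow-in) - 0 → 1 - 0 = 1, borrow out 0
  col 1: (1 - 0 borrow-in) - 0 → 1 - 0 = 1, borrow out 0
  col 2: (0 - 0 borrow-in) - 1 → borrow from next column: (0+2) - 1 = 1, borrow out 1
  col 3: (1 - 1 borrow-in) - 1 → borrow from next column: (0+2) - 1 = 1, borrow out 1
  col 4: (0 - 1 borrow-in) - 0 → borrow from next column: (-1+2) - 0 = 1, borrow out 1
  col 5: (0 - 1 borrow-in) - 1 → borrow from next column: (-1+2) - 1 = 0, borrow out 1
  col 6: (0 - 1 borrow-in) - 1 → borrow from next column: (-1+2) - 1 = 0, borrow out 1
  col 7: (1 - 1 borrow-in) - 0 → 0 - 0 = 0, borrow out 0
Reading bits MSB→LSB: 00011111
Strip leading zeros: 11111
= 11111


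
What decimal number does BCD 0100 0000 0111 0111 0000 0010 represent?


Each 4-bit group → digit:
  0100 → 4
  0000 → 0
  0111 → 7
  0111 → 7
  0000 → 0
  0010 → 2
= 407702


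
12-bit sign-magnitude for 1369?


Sign bit: 0 (positive)
Magnitude: 1369 = 10101011001
= 010101011001


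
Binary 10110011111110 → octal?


Group into 3-bit groups: 010110011111110
  010 = 2
  110 = 6
  011 = 3
  111 = 7
  110 = 6
= 0o26376


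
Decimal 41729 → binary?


Divide by 2 repeatedly:
41729 ÷ 2 = 20864 remainder 1
20864 ÷ 2 = 10432 remainder 0
10432 ÷ 2 = 5216 remainder 0
5216 ÷ 2 = 2608 remainder 0
2608 ÷ 2 = 1304 remainder 0
1304 ÷ 2 = 652 remainder 0
652 ÷ 2 = 326 remainder 0
326 ÷ 2 = 163 remainder 0
163 ÷ 2 = 81 remainder 1
81 ÷ 2 = 40 remainder 1
40 ÷ 2 = 20 remainder 0
20 ÷ 2 = 10 remainder 0
10 ÷ 2 = 5 remainder 0
5 ÷ 2 = 2 remainder 1
2 ÷ 2 = 1 remainder 0
1 ÷ 2 = 0 remainder 1
Reading remainders bottom-up:
= 1010001100000001


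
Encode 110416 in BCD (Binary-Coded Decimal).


Each digit → 4-bit binary:
  1 → 0001
  1 → 0001
  0 → 0000
  4 → 0100
  1 → 0001
  6 → 0110
= 0001 0001 0000 0100 0001 0110


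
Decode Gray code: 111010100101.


Gray code: 111010100101
MSB stays the same: 1
Each subsequent bit = prev_binary XOR current_gray:
  B[1] = 1 XOR 1 = 0
  B[2] = 0 XOR 1 = 1
  B[3] = 1 XOR 0 = 1
  B[4] = 1 XOR 1 = 0
  B[5] = 0 XOR 0 = 0
  B[6] = 0 XOR 1 = 1
  B[7] = 1 XOR 0 = 1
  B[8] = 1 XOR 0 = 1
  B[9] = 1 XOR 1 = 0
  B[10] = 0 XOR 0 = 0
  B[11] = 0 XOR 1 = 1
= 101100111001 (2873 decimal)


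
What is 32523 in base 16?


Divide by 16 repeatedly:
32523 ÷ 16 = 2032 remainder 11 (B)
2032 ÷ 16 = 127 remainder 0 (0)
127 ÷ 16 = 7 remainder 15 (F)
7 ÷ 16 = 0 remainder 7 (7)
Reading remainders bottom-up:
= 0x7F0B


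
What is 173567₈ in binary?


Each octal digit → 3 binary bits:
  1 = 001
  7 = 111
  3 = 011
  5 = 101
  6 = 110
  7 = 111
Concatenate: 001 111 011 101 110 111
= 001111011101110111


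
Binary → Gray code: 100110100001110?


Binary: 100110100001110
Gray code: G = B XOR (B >> 1)
B >> 1 = 010011010000111
100110100001110 XOR 010011010000111:
  1 XOR 0 = 1
  0 XOR 1 = 1
  0 XOR 0 = 0
  1 XOR 0 = 1
  1 XOR 1 = 0
  0 XOR 1 = 1
  1 XOR 0 = 1
  0 XOR 1 = 1
  0 XOR 0 = 0
  0 XOR 0 = 0
  0 XOR 0 = 0
  1 XOR 0 = 1
  1 XOR 1 = 0
  1 XOR 1 = 0
  0 XOR 1 = 1
= 110101110001001


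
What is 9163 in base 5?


Divide by 5 repeatedly:
9163 ÷ 5 = 1832 remainder 3
1832 ÷ 5 = 366 remainder 2
366 ÷ 5 = 73 remainder 1
73 ÷ 5 = 14 remainder 3
14 ÷ 5 = 2 remainder 4
2 ÷ 5 = 0 remainder 2
Reading remainders bottom-up:
= 243123


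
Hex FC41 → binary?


Each hex digit → 4 binary bits:
  F = 1111
  C = 1100
  4 = 0100
  1 = 0001
Concatenate: 1111 1100 0100 0001
= 1111110001000001


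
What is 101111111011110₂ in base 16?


Group into 4-bit nibbles: 0101111111011110
  0101 = 5
  1111 = F
  1101 = D
  1110 = E
= 0x5FDE


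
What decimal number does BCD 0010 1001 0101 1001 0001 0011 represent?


Each 4-bit group → digit:
  0010 → 2
  1001 → 9
  0101 → 5
  1001 → 9
  0001 → 1
  0011 → 3
= 295913


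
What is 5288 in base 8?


Divide by 8 repeatedly:
5288 ÷ 8 = 661 remainder 0
661 ÷ 8 = 82 remainder 5
82 ÷ 8 = 10 remainder 2
10 ÷ 8 = 1 remainder 2
1 ÷ 8 = 0 remainder 1
Reading remainders bottom-up:
= 0o12250


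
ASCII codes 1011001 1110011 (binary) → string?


Codes (binary): 1011001 1110011
Per-code ASCII lookup:
  1011001 = 89  (range 65-90: uppercase, 89 - 65 = 24) → 'Y'
  1110011 = 115  (range 97-122: lowercase, 115 - 97 = 18) → 's'
= 'Ys'


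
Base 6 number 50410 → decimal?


Positional values (base 6):
  0 × 6^0 = 0 × 1 = 0
  1 × 6^1 = 1 × 6 = 6
  4 × 6^2 = 4 × 36 = 144
  0 × 6^3 = 0 × 216 = 0
  5 × 6^4 = 5 × 1296 = 6480
Sum = 0 + 6 + 144 + 0 + 6480
= 6630


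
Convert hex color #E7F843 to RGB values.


Hex: #E7F843
R = E7₁₆ = 231
G = F8₁₆ = 248
B = 43₁₆ = 67
= RGB(231, 248, 67)


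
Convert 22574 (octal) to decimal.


Positional values:
Position 0: 4 × 8^0 = 4
Position 1: 7 × 8^1 = 56
Position 2: 5 × 8^2 = 320
Position 3: 2 × 8^3 = 1024
Position 4: 2 × 8^4 = 8192
Sum = 4 + 56 + 320 + 1024 + 8192
= 9596
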